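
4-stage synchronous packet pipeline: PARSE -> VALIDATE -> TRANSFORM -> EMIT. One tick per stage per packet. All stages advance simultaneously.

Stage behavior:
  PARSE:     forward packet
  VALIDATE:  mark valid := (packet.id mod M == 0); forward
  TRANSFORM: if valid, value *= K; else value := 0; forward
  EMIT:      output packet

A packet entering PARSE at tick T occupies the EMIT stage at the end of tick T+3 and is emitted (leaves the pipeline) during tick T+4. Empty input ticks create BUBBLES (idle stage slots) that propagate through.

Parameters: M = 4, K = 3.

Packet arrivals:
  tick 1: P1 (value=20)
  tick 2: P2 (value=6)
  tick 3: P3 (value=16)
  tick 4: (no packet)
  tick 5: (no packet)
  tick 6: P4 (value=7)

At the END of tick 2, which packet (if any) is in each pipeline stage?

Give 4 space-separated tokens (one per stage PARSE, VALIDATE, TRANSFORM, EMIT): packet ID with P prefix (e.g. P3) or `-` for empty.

Answer: P2 P1 - -

Derivation:
Tick 1: [PARSE:P1(v=20,ok=F), VALIDATE:-, TRANSFORM:-, EMIT:-] out:-; in:P1
Tick 2: [PARSE:P2(v=6,ok=F), VALIDATE:P1(v=20,ok=F), TRANSFORM:-, EMIT:-] out:-; in:P2
At end of tick 2: ['P2', 'P1', '-', '-']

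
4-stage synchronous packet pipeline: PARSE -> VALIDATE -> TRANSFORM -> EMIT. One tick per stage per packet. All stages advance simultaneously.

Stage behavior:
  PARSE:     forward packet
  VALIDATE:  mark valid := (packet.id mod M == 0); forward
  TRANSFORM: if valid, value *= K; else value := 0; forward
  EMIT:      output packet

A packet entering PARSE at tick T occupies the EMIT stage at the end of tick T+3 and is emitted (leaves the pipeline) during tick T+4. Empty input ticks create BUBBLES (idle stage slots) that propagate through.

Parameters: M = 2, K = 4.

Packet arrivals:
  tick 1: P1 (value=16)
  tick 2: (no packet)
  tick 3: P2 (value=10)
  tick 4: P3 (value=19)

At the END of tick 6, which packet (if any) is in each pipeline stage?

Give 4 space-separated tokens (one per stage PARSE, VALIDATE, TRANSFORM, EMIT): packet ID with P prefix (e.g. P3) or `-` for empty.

Answer: - - P3 P2

Derivation:
Tick 1: [PARSE:P1(v=16,ok=F), VALIDATE:-, TRANSFORM:-, EMIT:-] out:-; in:P1
Tick 2: [PARSE:-, VALIDATE:P1(v=16,ok=F), TRANSFORM:-, EMIT:-] out:-; in:-
Tick 3: [PARSE:P2(v=10,ok=F), VALIDATE:-, TRANSFORM:P1(v=0,ok=F), EMIT:-] out:-; in:P2
Tick 4: [PARSE:P3(v=19,ok=F), VALIDATE:P2(v=10,ok=T), TRANSFORM:-, EMIT:P1(v=0,ok=F)] out:-; in:P3
Tick 5: [PARSE:-, VALIDATE:P3(v=19,ok=F), TRANSFORM:P2(v=40,ok=T), EMIT:-] out:P1(v=0); in:-
Tick 6: [PARSE:-, VALIDATE:-, TRANSFORM:P3(v=0,ok=F), EMIT:P2(v=40,ok=T)] out:-; in:-
At end of tick 6: ['-', '-', 'P3', 'P2']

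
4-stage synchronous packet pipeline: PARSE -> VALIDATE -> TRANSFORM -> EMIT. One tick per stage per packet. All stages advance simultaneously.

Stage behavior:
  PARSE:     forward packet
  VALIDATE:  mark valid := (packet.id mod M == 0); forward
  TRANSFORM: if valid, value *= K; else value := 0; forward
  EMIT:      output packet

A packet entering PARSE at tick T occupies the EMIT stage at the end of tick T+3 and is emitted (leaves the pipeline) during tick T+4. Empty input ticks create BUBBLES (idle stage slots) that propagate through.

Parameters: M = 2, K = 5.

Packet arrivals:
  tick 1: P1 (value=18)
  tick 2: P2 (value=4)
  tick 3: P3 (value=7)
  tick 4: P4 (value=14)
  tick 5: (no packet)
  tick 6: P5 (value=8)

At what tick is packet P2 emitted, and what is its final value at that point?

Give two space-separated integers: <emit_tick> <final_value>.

Tick 1: [PARSE:P1(v=18,ok=F), VALIDATE:-, TRANSFORM:-, EMIT:-] out:-; in:P1
Tick 2: [PARSE:P2(v=4,ok=F), VALIDATE:P1(v=18,ok=F), TRANSFORM:-, EMIT:-] out:-; in:P2
Tick 3: [PARSE:P3(v=7,ok=F), VALIDATE:P2(v=4,ok=T), TRANSFORM:P1(v=0,ok=F), EMIT:-] out:-; in:P3
Tick 4: [PARSE:P4(v=14,ok=F), VALIDATE:P3(v=7,ok=F), TRANSFORM:P2(v=20,ok=T), EMIT:P1(v=0,ok=F)] out:-; in:P4
Tick 5: [PARSE:-, VALIDATE:P4(v=14,ok=T), TRANSFORM:P3(v=0,ok=F), EMIT:P2(v=20,ok=T)] out:P1(v=0); in:-
Tick 6: [PARSE:P5(v=8,ok=F), VALIDATE:-, TRANSFORM:P4(v=70,ok=T), EMIT:P3(v=0,ok=F)] out:P2(v=20); in:P5
Tick 7: [PARSE:-, VALIDATE:P5(v=8,ok=F), TRANSFORM:-, EMIT:P4(v=70,ok=T)] out:P3(v=0); in:-
Tick 8: [PARSE:-, VALIDATE:-, TRANSFORM:P5(v=0,ok=F), EMIT:-] out:P4(v=70); in:-
Tick 9: [PARSE:-, VALIDATE:-, TRANSFORM:-, EMIT:P5(v=0,ok=F)] out:-; in:-
Tick 10: [PARSE:-, VALIDATE:-, TRANSFORM:-, EMIT:-] out:P5(v=0); in:-
P2: arrives tick 2, valid=True (id=2, id%2=0), emit tick 6, final value 20

Answer: 6 20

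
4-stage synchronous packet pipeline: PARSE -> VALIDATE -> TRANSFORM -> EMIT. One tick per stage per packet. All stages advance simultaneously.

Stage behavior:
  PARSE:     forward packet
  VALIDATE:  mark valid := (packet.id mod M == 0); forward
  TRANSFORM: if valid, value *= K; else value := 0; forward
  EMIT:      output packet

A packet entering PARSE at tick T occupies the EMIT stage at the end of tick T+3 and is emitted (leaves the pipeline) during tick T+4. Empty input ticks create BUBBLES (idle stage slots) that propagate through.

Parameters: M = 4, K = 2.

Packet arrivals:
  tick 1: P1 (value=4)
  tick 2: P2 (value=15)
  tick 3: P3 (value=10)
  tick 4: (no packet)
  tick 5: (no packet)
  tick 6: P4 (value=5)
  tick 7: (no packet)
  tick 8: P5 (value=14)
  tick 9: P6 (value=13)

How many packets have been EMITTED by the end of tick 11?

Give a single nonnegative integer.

Tick 1: [PARSE:P1(v=4,ok=F), VALIDATE:-, TRANSFORM:-, EMIT:-] out:-; in:P1
Tick 2: [PARSE:P2(v=15,ok=F), VALIDATE:P1(v=4,ok=F), TRANSFORM:-, EMIT:-] out:-; in:P2
Tick 3: [PARSE:P3(v=10,ok=F), VALIDATE:P2(v=15,ok=F), TRANSFORM:P1(v=0,ok=F), EMIT:-] out:-; in:P3
Tick 4: [PARSE:-, VALIDATE:P3(v=10,ok=F), TRANSFORM:P2(v=0,ok=F), EMIT:P1(v=0,ok=F)] out:-; in:-
Tick 5: [PARSE:-, VALIDATE:-, TRANSFORM:P3(v=0,ok=F), EMIT:P2(v=0,ok=F)] out:P1(v=0); in:-
Tick 6: [PARSE:P4(v=5,ok=F), VALIDATE:-, TRANSFORM:-, EMIT:P3(v=0,ok=F)] out:P2(v=0); in:P4
Tick 7: [PARSE:-, VALIDATE:P4(v=5,ok=T), TRANSFORM:-, EMIT:-] out:P3(v=0); in:-
Tick 8: [PARSE:P5(v=14,ok=F), VALIDATE:-, TRANSFORM:P4(v=10,ok=T), EMIT:-] out:-; in:P5
Tick 9: [PARSE:P6(v=13,ok=F), VALIDATE:P5(v=14,ok=F), TRANSFORM:-, EMIT:P4(v=10,ok=T)] out:-; in:P6
Tick 10: [PARSE:-, VALIDATE:P6(v=13,ok=F), TRANSFORM:P5(v=0,ok=F), EMIT:-] out:P4(v=10); in:-
Tick 11: [PARSE:-, VALIDATE:-, TRANSFORM:P6(v=0,ok=F), EMIT:P5(v=0,ok=F)] out:-; in:-
Emitted by tick 11: ['P1', 'P2', 'P3', 'P4']

Answer: 4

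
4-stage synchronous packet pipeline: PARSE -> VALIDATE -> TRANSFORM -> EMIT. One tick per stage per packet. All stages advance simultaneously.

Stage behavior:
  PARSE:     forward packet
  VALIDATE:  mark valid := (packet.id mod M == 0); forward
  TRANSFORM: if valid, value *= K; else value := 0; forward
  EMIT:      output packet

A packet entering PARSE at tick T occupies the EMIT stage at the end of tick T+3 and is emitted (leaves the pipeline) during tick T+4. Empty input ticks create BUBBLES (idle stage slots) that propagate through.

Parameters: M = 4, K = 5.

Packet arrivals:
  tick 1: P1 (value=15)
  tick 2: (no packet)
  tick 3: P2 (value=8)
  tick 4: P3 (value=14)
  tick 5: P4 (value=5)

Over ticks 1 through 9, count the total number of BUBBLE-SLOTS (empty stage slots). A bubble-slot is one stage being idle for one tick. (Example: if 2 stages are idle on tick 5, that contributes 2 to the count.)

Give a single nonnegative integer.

Tick 1: [PARSE:P1(v=15,ok=F), VALIDATE:-, TRANSFORM:-, EMIT:-] out:-; bubbles=3
Tick 2: [PARSE:-, VALIDATE:P1(v=15,ok=F), TRANSFORM:-, EMIT:-] out:-; bubbles=3
Tick 3: [PARSE:P2(v=8,ok=F), VALIDATE:-, TRANSFORM:P1(v=0,ok=F), EMIT:-] out:-; bubbles=2
Tick 4: [PARSE:P3(v=14,ok=F), VALIDATE:P2(v=8,ok=F), TRANSFORM:-, EMIT:P1(v=0,ok=F)] out:-; bubbles=1
Tick 5: [PARSE:P4(v=5,ok=F), VALIDATE:P3(v=14,ok=F), TRANSFORM:P2(v=0,ok=F), EMIT:-] out:P1(v=0); bubbles=1
Tick 6: [PARSE:-, VALIDATE:P4(v=5,ok=T), TRANSFORM:P3(v=0,ok=F), EMIT:P2(v=0,ok=F)] out:-; bubbles=1
Tick 7: [PARSE:-, VALIDATE:-, TRANSFORM:P4(v=25,ok=T), EMIT:P3(v=0,ok=F)] out:P2(v=0); bubbles=2
Tick 8: [PARSE:-, VALIDATE:-, TRANSFORM:-, EMIT:P4(v=25,ok=T)] out:P3(v=0); bubbles=3
Tick 9: [PARSE:-, VALIDATE:-, TRANSFORM:-, EMIT:-] out:P4(v=25); bubbles=4
Total bubble-slots: 20

Answer: 20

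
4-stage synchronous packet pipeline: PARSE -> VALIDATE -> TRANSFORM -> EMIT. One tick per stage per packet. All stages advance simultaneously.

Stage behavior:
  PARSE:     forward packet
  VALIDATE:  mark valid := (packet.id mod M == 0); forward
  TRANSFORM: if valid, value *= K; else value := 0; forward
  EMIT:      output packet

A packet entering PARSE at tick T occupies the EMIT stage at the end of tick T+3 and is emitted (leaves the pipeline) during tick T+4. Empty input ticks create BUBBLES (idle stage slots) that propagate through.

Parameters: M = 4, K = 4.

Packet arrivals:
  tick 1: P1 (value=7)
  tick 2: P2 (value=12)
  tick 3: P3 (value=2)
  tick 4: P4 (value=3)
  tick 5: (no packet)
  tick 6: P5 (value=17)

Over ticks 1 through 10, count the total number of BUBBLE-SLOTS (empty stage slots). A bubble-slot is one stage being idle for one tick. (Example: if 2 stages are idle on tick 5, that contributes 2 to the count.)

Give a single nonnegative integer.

Answer: 20

Derivation:
Tick 1: [PARSE:P1(v=7,ok=F), VALIDATE:-, TRANSFORM:-, EMIT:-] out:-; bubbles=3
Tick 2: [PARSE:P2(v=12,ok=F), VALIDATE:P1(v=7,ok=F), TRANSFORM:-, EMIT:-] out:-; bubbles=2
Tick 3: [PARSE:P3(v=2,ok=F), VALIDATE:P2(v=12,ok=F), TRANSFORM:P1(v=0,ok=F), EMIT:-] out:-; bubbles=1
Tick 4: [PARSE:P4(v=3,ok=F), VALIDATE:P3(v=2,ok=F), TRANSFORM:P2(v=0,ok=F), EMIT:P1(v=0,ok=F)] out:-; bubbles=0
Tick 5: [PARSE:-, VALIDATE:P4(v=3,ok=T), TRANSFORM:P3(v=0,ok=F), EMIT:P2(v=0,ok=F)] out:P1(v=0); bubbles=1
Tick 6: [PARSE:P5(v=17,ok=F), VALIDATE:-, TRANSFORM:P4(v=12,ok=T), EMIT:P3(v=0,ok=F)] out:P2(v=0); bubbles=1
Tick 7: [PARSE:-, VALIDATE:P5(v=17,ok=F), TRANSFORM:-, EMIT:P4(v=12,ok=T)] out:P3(v=0); bubbles=2
Tick 8: [PARSE:-, VALIDATE:-, TRANSFORM:P5(v=0,ok=F), EMIT:-] out:P4(v=12); bubbles=3
Tick 9: [PARSE:-, VALIDATE:-, TRANSFORM:-, EMIT:P5(v=0,ok=F)] out:-; bubbles=3
Tick 10: [PARSE:-, VALIDATE:-, TRANSFORM:-, EMIT:-] out:P5(v=0); bubbles=4
Total bubble-slots: 20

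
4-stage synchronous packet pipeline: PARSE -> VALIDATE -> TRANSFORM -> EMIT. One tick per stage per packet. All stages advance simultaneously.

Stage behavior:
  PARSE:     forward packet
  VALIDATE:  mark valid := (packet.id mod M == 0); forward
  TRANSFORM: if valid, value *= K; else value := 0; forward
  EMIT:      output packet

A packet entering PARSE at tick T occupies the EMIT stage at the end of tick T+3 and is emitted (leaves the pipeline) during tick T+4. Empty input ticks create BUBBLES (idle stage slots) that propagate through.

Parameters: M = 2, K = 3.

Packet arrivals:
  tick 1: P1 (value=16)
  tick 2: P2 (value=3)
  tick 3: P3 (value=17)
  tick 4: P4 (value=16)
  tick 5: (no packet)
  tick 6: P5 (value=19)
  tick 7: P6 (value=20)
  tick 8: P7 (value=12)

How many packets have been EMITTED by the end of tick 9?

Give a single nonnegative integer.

Tick 1: [PARSE:P1(v=16,ok=F), VALIDATE:-, TRANSFORM:-, EMIT:-] out:-; in:P1
Tick 2: [PARSE:P2(v=3,ok=F), VALIDATE:P1(v=16,ok=F), TRANSFORM:-, EMIT:-] out:-; in:P2
Tick 3: [PARSE:P3(v=17,ok=F), VALIDATE:P2(v=3,ok=T), TRANSFORM:P1(v=0,ok=F), EMIT:-] out:-; in:P3
Tick 4: [PARSE:P4(v=16,ok=F), VALIDATE:P3(v=17,ok=F), TRANSFORM:P2(v=9,ok=T), EMIT:P1(v=0,ok=F)] out:-; in:P4
Tick 5: [PARSE:-, VALIDATE:P4(v=16,ok=T), TRANSFORM:P3(v=0,ok=F), EMIT:P2(v=9,ok=T)] out:P1(v=0); in:-
Tick 6: [PARSE:P5(v=19,ok=F), VALIDATE:-, TRANSFORM:P4(v=48,ok=T), EMIT:P3(v=0,ok=F)] out:P2(v=9); in:P5
Tick 7: [PARSE:P6(v=20,ok=F), VALIDATE:P5(v=19,ok=F), TRANSFORM:-, EMIT:P4(v=48,ok=T)] out:P3(v=0); in:P6
Tick 8: [PARSE:P7(v=12,ok=F), VALIDATE:P6(v=20,ok=T), TRANSFORM:P5(v=0,ok=F), EMIT:-] out:P4(v=48); in:P7
Tick 9: [PARSE:-, VALIDATE:P7(v=12,ok=F), TRANSFORM:P6(v=60,ok=T), EMIT:P5(v=0,ok=F)] out:-; in:-
Emitted by tick 9: ['P1', 'P2', 'P3', 'P4']

Answer: 4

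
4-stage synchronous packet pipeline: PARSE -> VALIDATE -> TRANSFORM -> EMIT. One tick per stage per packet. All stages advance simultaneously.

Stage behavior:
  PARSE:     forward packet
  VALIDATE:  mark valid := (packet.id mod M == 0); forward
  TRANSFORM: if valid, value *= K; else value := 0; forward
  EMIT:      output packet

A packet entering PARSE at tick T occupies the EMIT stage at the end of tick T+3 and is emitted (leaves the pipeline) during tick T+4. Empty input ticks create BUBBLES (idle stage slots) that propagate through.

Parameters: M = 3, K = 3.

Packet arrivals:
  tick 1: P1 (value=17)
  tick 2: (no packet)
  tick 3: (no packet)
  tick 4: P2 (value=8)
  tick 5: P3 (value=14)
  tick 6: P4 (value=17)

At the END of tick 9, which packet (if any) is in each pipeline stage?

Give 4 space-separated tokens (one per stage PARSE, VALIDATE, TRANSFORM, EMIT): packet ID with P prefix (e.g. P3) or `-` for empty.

Answer: - - - P4

Derivation:
Tick 1: [PARSE:P1(v=17,ok=F), VALIDATE:-, TRANSFORM:-, EMIT:-] out:-; in:P1
Tick 2: [PARSE:-, VALIDATE:P1(v=17,ok=F), TRANSFORM:-, EMIT:-] out:-; in:-
Tick 3: [PARSE:-, VALIDATE:-, TRANSFORM:P1(v=0,ok=F), EMIT:-] out:-; in:-
Tick 4: [PARSE:P2(v=8,ok=F), VALIDATE:-, TRANSFORM:-, EMIT:P1(v=0,ok=F)] out:-; in:P2
Tick 5: [PARSE:P3(v=14,ok=F), VALIDATE:P2(v=8,ok=F), TRANSFORM:-, EMIT:-] out:P1(v=0); in:P3
Tick 6: [PARSE:P4(v=17,ok=F), VALIDATE:P3(v=14,ok=T), TRANSFORM:P2(v=0,ok=F), EMIT:-] out:-; in:P4
Tick 7: [PARSE:-, VALIDATE:P4(v=17,ok=F), TRANSFORM:P3(v=42,ok=T), EMIT:P2(v=0,ok=F)] out:-; in:-
Tick 8: [PARSE:-, VALIDATE:-, TRANSFORM:P4(v=0,ok=F), EMIT:P3(v=42,ok=T)] out:P2(v=0); in:-
Tick 9: [PARSE:-, VALIDATE:-, TRANSFORM:-, EMIT:P4(v=0,ok=F)] out:P3(v=42); in:-
At end of tick 9: ['-', '-', '-', 'P4']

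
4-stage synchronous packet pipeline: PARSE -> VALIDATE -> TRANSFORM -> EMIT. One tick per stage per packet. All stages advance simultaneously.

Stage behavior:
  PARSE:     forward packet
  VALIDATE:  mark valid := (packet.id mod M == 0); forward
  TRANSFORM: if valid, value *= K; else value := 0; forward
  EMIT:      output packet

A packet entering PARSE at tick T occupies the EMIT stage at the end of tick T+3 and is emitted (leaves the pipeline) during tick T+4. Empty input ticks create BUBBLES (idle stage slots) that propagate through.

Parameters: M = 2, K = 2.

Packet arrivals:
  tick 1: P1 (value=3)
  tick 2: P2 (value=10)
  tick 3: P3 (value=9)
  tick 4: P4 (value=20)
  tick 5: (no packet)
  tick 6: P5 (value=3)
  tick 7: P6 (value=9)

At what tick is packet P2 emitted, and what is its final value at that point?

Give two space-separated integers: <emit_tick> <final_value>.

Answer: 6 20

Derivation:
Tick 1: [PARSE:P1(v=3,ok=F), VALIDATE:-, TRANSFORM:-, EMIT:-] out:-; in:P1
Tick 2: [PARSE:P2(v=10,ok=F), VALIDATE:P1(v=3,ok=F), TRANSFORM:-, EMIT:-] out:-; in:P2
Tick 3: [PARSE:P3(v=9,ok=F), VALIDATE:P2(v=10,ok=T), TRANSFORM:P1(v=0,ok=F), EMIT:-] out:-; in:P3
Tick 4: [PARSE:P4(v=20,ok=F), VALIDATE:P3(v=9,ok=F), TRANSFORM:P2(v=20,ok=T), EMIT:P1(v=0,ok=F)] out:-; in:P4
Tick 5: [PARSE:-, VALIDATE:P4(v=20,ok=T), TRANSFORM:P3(v=0,ok=F), EMIT:P2(v=20,ok=T)] out:P1(v=0); in:-
Tick 6: [PARSE:P5(v=3,ok=F), VALIDATE:-, TRANSFORM:P4(v=40,ok=T), EMIT:P3(v=0,ok=F)] out:P2(v=20); in:P5
Tick 7: [PARSE:P6(v=9,ok=F), VALIDATE:P5(v=3,ok=F), TRANSFORM:-, EMIT:P4(v=40,ok=T)] out:P3(v=0); in:P6
Tick 8: [PARSE:-, VALIDATE:P6(v=9,ok=T), TRANSFORM:P5(v=0,ok=F), EMIT:-] out:P4(v=40); in:-
Tick 9: [PARSE:-, VALIDATE:-, TRANSFORM:P6(v=18,ok=T), EMIT:P5(v=0,ok=F)] out:-; in:-
Tick 10: [PARSE:-, VALIDATE:-, TRANSFORM:-, EMIT:P6(v=18,ok=T)] out:P5(v=0); in:-
Tick 11: [PARSE:-, VALIDATE:-, TRANSFORM:-, EMIT:-] out:P6(v=18); in:-
P2: arrives tick 2, valid=True (id=2, id%2=0), emit tick 6, final value 20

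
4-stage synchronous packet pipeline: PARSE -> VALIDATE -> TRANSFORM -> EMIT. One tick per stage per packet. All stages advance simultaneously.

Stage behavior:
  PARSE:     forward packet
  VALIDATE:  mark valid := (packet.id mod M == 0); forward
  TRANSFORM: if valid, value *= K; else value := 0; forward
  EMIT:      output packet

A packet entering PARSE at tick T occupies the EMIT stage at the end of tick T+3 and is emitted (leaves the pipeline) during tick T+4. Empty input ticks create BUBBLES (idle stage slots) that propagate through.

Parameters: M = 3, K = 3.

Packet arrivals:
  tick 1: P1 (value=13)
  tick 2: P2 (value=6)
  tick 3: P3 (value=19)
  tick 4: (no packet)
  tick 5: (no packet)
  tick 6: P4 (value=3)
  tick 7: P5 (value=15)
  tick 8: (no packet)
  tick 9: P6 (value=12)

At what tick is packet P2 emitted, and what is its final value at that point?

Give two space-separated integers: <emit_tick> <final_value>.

Tick 1: [PARSE:P1(v=13,ok=F), VALIDATE:-, TRANSFORM:-, EMIT:-] out:-; in:P1
Tick 2: [PARSE:P2(v=6,ok=F), VALIDATE:P1(v=13,ok=F), TRANSFORM:-, EMIT:-] out:-; in:P2
Tick 3: [PARSE:P3(v=19,ok=F), VALIDATE:P2(v=6,ok=F), TRANSFORM:P1(v=0,ok=F), EMIT:-] out:-; in:P3
Tick 4: [PARSE:-, VALIDATE:P3(v=19,ok=T), TRANSFORM:P2(v=0,ok=F), EMIT:P1(v=0,ok=F)] out:-; in:-
Tick 5: [PARSE:-, VALIDATE:-, TRANSFORM:P3(v=57,ok=T), EMIT:P2(v=0,ok=F)] out:P1(v=0); in:-
Tick 6: [PARSE:P4(v=3,ok=F), VALIDATE:-, TRANSFORM:-, EMIT:P3(v=57,ok=T)] out:P2(v=0); in:P4
Tick 7: [PARSE:P5(v=15,ok=F), VALIDATE:P4(v=3,ok=F), TRANSFORM:-, EMIT:-] out:P3(v=57); in:P5
Tick 8: [PARSE:-, VALIDATE:P5(v=15,ok=F), TRANSFORM:P4(v=0,ok=F), EMIT:-] out:-; in:-
Tick 9: [PARSE:P6(v=12,ok=F), VALIDATE:-, TRANSFORM:P5(v=0,ok=F), EMIT:P4(v=0,ok=F)] out:-; in:P6
Tick 10: [PARSE:-, VALIDATE:P6(v=12,ok=T), TRANSFORM:-, EMIT:P5(v=0,ok=F)] out:P4(v=0); in:-
Tick 11: [PARSE:-, VALIDATE:-, TRANSFORM:P6(v=36,ok=T), EMIT:-] out:P5(v=0); in:-
Tick 12: [PARSE:-, VALIDATE:-, TRANSFORM:-, EMIT:P6(v=36,ok=T)] out:-; in:-
Tick 13: [PARSE:-, VALIDATE:-, TRANSFORM:-, EMIT:-] out:P6(v=36); in:-
P2: arrives tick 2, valid=False (id=2, id%3=2), emit tick 6, final value 0

Answer: 6 0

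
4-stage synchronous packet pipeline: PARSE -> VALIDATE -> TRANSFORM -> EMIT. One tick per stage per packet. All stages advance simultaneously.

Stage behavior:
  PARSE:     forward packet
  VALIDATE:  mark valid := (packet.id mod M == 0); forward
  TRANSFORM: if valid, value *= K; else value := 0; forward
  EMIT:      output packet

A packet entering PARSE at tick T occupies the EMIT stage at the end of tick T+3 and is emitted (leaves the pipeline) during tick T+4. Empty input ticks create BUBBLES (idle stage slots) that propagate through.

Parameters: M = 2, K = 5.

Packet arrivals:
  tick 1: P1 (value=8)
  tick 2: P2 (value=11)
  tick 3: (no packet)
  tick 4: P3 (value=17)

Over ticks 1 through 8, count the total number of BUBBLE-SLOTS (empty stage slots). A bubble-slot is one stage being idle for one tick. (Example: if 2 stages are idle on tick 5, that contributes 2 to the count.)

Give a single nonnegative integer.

Tick 1: [PARSE:P1(v=8,ok=F), VALIDATE:-, TRANSFORM:-, EMIT:-] out:-; bubbles=3
Tick 2: [PARSE:P2(v=11,ok=F), VALIDATE:P1(v=8,ok=F), TRANSFORM:-, EMIT:-] out:-; bubbles=2
Tick 3: [PARSE:-, VALIDATE:P2(v=11,ok=T), TRANSFORM:P1(v=0,ok=F), EMIT:-] out:-; bubbles=2
Tick 4: [PARSE:P3(v=17,ok=F), VALIDATE:-, TRANSFORM:P2(v=55,ok=T), EMIT:P1(v=0,ok=F)] out:-; bubbles=1
Tick 5: [PARSE:-, VALIDATE:P3(v=17,ok=F), TRANSFORM:-, EMIT:P2(v=55,ok=T)] out:P1(v=0); bubbles=2
Tick 6: [PARSE:-, VALIDATE:-, TRANSFORM:P3(v=0,ok=F), EMIT:-] out:P2(v=55); bubbles=3
Tick 7: [PARSE:-, VALIDATE:-, TRANSFORM:-, EMIT:P3(v=0,ok=F)] out:-; bubbles=3
Tick 8: [PARSE:-, VALIDATE:-, TRANSFORM:-, EMIT:-] out:P3(v=0); bubbles=4
Total bubble-slots: 20

Answer: 20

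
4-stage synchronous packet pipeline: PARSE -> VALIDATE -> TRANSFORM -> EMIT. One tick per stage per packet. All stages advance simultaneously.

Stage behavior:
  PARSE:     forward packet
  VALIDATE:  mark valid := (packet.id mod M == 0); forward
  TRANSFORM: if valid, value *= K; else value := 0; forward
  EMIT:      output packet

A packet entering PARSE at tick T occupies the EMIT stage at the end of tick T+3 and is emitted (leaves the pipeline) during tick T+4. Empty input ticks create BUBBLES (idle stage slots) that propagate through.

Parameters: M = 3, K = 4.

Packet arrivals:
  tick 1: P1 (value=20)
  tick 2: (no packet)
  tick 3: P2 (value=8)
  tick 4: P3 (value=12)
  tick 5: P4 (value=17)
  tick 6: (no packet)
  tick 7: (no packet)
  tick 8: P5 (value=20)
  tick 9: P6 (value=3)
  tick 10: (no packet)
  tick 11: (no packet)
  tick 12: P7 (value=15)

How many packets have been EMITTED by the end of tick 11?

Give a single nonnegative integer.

Tick 1: [PARSE:P1(v=20,ok=F), VALIDATE:-, TRANSFORM:-, EMIT:-] out:-; in:P1
Tick 2: [PARSE:-, VALIDATE:P1(v=20,ok=F), TRANSFORM:-, EMIT:-] out:-; in:-
Tick 3: [PARSE:P2(v=8,ok=F), VALIDATE:-, TRANSFORM:P1(v=0,ok=F), EMIT:-] out:-; in:P2
Tick 4: [PARSE:P3(v=12,ok=F), VALIDATE:P2(v=8,ok=F), TRANSFORM:-, EMIT:P1(v=0,ok=F)] out:-; in:P3
Tick 5: [PARSE:P4(v=17,ok=F), VALIDATE:P3(v=12,ok=T), TRANSFORM:P2(v=0,ok=F), EMIT:-] out:P1(v=0); in:P4
Tick 6: [PARSE:-, VALIDATE:P4(v=17,ok=F), TRANSFORM:P3(v=48,ok=T), EMIT:P2(v=0,ok=F)] out:-; in:-
Tick 7: [PARSE:-, VALIDATE:-, TRANSFORM:P4(v=0,ok=F), EMIT:P3(v=48,ok=T)] out:P2(v=0); in:-
Tick 8: [PARSE:P5(v=20,ok=F), VALIDATE:-, TRANSFORM:-, EMIT:P4(v=0,ok=F)] out:P3(v=48); in:P5
Tick 9: [PARSE:P6(v=3,ok=F), VALIDATE:P5(v=20,ok=F), TRANSFORM:-, EMIT:-] out:P4(v=0); in:P6
Tick 10: [PARSE:-, VALIDATE:P6(v=3,ok=T), TRANSFORM:P5(v=0,ok=F), EMIT:-] out:-; in:-
Tick 11: [PARSE:-, VALIDATE:-, TRANSFORM:P6(v=12,ok=T), EMIT:P5(v=0,ok=F)] out:-; in:-
Emitted by tick 11: ['P1', 'P2', 'P3', 'P4']

Answer: 4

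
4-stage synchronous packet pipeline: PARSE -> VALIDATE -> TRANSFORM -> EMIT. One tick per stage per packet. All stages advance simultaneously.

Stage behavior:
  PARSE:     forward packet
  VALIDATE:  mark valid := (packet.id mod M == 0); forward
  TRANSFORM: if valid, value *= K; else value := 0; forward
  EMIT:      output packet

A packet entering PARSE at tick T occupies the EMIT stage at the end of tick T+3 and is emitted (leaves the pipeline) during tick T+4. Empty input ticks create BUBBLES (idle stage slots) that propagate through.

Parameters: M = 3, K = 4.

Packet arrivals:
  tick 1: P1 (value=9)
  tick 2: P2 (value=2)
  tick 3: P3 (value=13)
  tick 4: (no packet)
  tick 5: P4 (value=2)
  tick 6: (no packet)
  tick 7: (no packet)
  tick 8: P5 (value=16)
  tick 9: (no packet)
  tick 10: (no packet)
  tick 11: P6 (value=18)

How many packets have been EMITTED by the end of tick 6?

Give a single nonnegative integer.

Tick 1: [PARSE:P1(v=9,ok=F), VALIDATE:-, TRANSFORM:-, EMIT:-] out:-; in:P1
Tick 2: [PARSE:P2(v=2,ok=F), VALIDATE:P1(v=9,ok=F), TRANSFORM:-, EMIT:-] out:-; in:P2
Tick 3: [PARSE:P3(v=13,ok=F), VALIDATE:P2(v=2,ok=F), TRANSFORM:P1(v=0,ok=F), EMIT:-] out:-; in:P3
Tick 4: [PARSE:-, VALIDATE:P3(v=13,ok=T), TRANSFORM:P2(v=0,ok=F), EMIT:P1(v=0,ok=F)] out:-; in:-
Tick 5: [PARSE:P4(v=2,ok=F), VALIDATE:-, TRANSFORM:P3(v=52,ok=T), EMIT:P2(v=0,ok=F)] out:P1(v=0); in:P4
Tick 6: [PARSE:-, VALIDATE:P4(v=2,ok=F), TRANSFORM:-, EMIT:P3(v=52,ok=T)] out:P2(v=0); in:-
Emitted by tick 6: ['P1', 'P2']

Answer: 2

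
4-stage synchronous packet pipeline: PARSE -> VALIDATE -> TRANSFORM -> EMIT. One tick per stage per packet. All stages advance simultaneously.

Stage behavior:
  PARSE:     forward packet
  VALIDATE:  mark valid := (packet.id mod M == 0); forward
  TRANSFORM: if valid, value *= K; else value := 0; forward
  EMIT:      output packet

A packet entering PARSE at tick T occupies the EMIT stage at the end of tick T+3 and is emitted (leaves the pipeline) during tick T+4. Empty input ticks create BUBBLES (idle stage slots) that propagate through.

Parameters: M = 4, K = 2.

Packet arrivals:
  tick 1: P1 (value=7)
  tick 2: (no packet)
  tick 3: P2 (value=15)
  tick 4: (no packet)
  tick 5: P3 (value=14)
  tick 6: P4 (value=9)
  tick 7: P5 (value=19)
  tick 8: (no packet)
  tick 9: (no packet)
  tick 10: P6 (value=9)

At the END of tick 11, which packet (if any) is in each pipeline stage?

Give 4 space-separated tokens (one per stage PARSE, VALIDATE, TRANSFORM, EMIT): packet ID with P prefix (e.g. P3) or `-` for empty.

Tick 1: [PARSE:P1(v=7,ok=F), VALIDATE:-, TRANSFORM:-, EMIT:-] out:-; in:P1
Tick 2: [PARSE:-, VALIDATE:P1(v=7,ok=F), TRANSFORM:-, EMIT:-] out:-; in:-
Tick 3: [PARSE:P2(v=15,ok=F), VALIDATE:-, TRANSFORM:P1(v=0,ok=F), EMIT:-] out:-; in:P2
Tick 4: [PARSE:-, VALIDATE:P2(v=15,ok=F), TRANSFORM:-, EMIT:P1(v=0,ok=F)] out:-; in:-
Tick 5: [PARSE:P3(v=14,ok=F), VALIDATE:-, TRANSFORM:P2(v=0,ok=F), EMIT:-] out:P1(v=0); in:P3
Tick 6: [PARSE:P4(v=9,ok=F), VALIDATE:P3(v=14,ok=F), TRANSFORM:-, EMIT:P2(v=0,ok=F)] out:-; in:P4
Tick 7: [PARSE:P5(v=19,ok=F), VALIDATE:P4(v=9,ok=T), TRANSFORM:P3(v=0,ok=F), EMIT:-] out:P2(v=0); in:P5
Tick 8: [PARSE:-, VALIDATE:P5(v=19,ok=F), TRANSFORM:P4(v=18,ok=T), EMIT:P3(v=0,ok=F)] out:-; in:-
Tick 9: [PARSE:-, VALIDATE:-, TRANSFORM:P5(v=0,ok=F), EMIT:P4(v=18,ok=T)] out:P3(v=0); in:-
Tick 10: [PARSE:P6(v=9,ok=F), VALIDATE:-, TRANSFORM:-, EMIT:P5(v=0,ok=F)] out:P4(v=18); in:P6
Tick 11: [PARSE:-, VALIDATE:P6(v=9,ok=F), TRANSFORM:-, EMIT:-] out:P5(v=0); in:-
At end of tick 11: ['-', 'P6', '-', '-']

Answer: - P6 - -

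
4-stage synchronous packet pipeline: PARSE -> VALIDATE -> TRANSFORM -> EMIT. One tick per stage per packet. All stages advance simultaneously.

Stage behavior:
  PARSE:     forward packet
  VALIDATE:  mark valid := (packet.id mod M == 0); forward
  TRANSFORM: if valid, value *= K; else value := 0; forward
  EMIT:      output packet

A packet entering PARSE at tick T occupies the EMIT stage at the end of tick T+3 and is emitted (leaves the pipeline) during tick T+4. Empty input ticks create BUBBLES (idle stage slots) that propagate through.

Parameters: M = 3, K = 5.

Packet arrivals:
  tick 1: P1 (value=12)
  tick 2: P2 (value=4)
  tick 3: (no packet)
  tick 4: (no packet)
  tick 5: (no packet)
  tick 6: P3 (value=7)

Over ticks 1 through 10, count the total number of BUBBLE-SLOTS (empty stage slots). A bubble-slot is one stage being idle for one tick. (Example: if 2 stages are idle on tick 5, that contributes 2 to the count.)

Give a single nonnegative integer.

Answer: 28

Derivation:
Tick 1: [PARSE:P1(v=12,ok=F), VALIDATE:-, TRANSFORM:-, EMIT:-] out:-; bubbles=3
Tick 2: [PARSE:P2(v=4,ok=F), VALIDATE:P1(v=12,ok=F), TRANSFORM:-, EMIT:-] out:-; bubbles=2
Tick 3: [PARSE:-, VALIDATE:P2(v=4,ok=F), TRANSFORM:P1(v=0,ok=F), EMIT:-] out:-; bubbles=2
Tick 4: [PARSE:-, VALIDATE:-, TRANSFORM:P2(v=0,ok=F), EMIT:P1(v=0,ok=F)] out:-; bubbles=2
Tick 5: [PARSE:-, VALIDATE:-, TRANSFORM:-, EMIT:P2(v=0,ok=F)] out:P1(v=0); bubbles=3
Tick 6: [PARSE:P3(v=7,ok=F), VALIDATE:-, TRANSFORM:-, EMIT:-] out:P2(v=0); bubbles=3
Tick 7: [PARSE:-, VALIDATE:P3(v=7,ok=T), TRANSFORM:-, EMIT:-] out:-; bubbles=3
Tick 8: [PARSE:-, VALIDATE:-, TRANSFORM:P3(v=35,ok=T), EMIT:-] out:-; bubbles=3
Tick 9: [PARSE:-, VALIDATE:-, TRANSFORM:-, EMIT:P3(v=35,ok=T)] out:-; bubbles=3
Tick 10: [PARSE:-, VALIDATE:-, TRANSFORM:-, EMIT:-] out:P3(v=35); bubbles=4
Total bubble-slots: 28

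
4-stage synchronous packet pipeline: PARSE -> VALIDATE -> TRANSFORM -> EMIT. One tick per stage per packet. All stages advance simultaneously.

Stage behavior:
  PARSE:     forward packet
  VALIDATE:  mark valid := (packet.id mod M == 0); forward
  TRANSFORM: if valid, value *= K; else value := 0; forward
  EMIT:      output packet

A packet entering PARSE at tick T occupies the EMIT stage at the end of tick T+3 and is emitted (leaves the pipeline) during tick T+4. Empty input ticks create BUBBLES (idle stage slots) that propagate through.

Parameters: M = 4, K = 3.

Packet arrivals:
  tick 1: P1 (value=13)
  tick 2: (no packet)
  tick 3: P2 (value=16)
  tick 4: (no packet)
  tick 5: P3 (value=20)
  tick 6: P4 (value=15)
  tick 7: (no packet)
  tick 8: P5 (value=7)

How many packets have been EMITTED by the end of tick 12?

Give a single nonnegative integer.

Tick 1: [PARSE:P1(v=13,ok=F), VALIDATE:-, TRANSFORM:-, EMIT:-] out:-; in:P1
Tick 2: [PARSE:-, VALIDATE:P1(v=13,ok=F), TRANSFORM:-, EMIT:-] out:-; in:-
Tick 3: [PARSE:P2(v=16,ok=F), VALIDATE:-, TRANSFORM:P1(v=0,ok=F), EMIT:-] out:-; in:P2
Tick 4: [PARSE:-, VALIDATE:P2(v=16,ok=F), TRANSFORM:-, EMIT:P1(v=0,ok=F)] out:-; in:-
Tick 5: [PARSE:P3(v=20,ok=F), VALIDATE:-, TRANSFORM:P2(v=0,ok=F), EMIT:-] out:P1(v=0); in:P3
Tick 6: [PARSE:P4(v=15,ok=F), VALIDATE:P3(v=20,ok=F), TRANSFORM:-, EMIT:P2(v=0,ok=F)] out:-; in:P4
Tick 7: [PARSE:-, VALIDATE:P4(v=15,ok=T), TRANSFORM:P3(v=0,ok=F), EMIT:-] out:P2(v=0); in:-
Tick 8: [PARSE:P5(v=7,ok=F), VALIDATE:-, TRANSFORM:P4(v=45,ok=T), EMIT:P3(v=0,ok=F)] out:-; in:P5
Tick 9: [PARSE:-, VALIDATE:P5(v=7,ok=F), TRANSFORM:-, EMIT:P4(v=45,ok=T)] out:P3(v=0); in:-
Tick 10: [PARSE:-, VALIDATE:-, TRANSFORM:P5(v=0,ok=F), EMIT:-] out:P4(v=45); in:-
Tick 11: [PARSE:-, VALIDATE:-, TRANSFORM:-, EMIT:P5(v=0,ok=F)] out:-; in:-
Tick 12: [PARSE:-, VALIDATE:-, TRANSFORM:-, EMIT:-] out:P5(v=0); in:-
Emitted by tick 12: ['P1', 'P2', 'P3', 'P4', 'P5']

Answer: 5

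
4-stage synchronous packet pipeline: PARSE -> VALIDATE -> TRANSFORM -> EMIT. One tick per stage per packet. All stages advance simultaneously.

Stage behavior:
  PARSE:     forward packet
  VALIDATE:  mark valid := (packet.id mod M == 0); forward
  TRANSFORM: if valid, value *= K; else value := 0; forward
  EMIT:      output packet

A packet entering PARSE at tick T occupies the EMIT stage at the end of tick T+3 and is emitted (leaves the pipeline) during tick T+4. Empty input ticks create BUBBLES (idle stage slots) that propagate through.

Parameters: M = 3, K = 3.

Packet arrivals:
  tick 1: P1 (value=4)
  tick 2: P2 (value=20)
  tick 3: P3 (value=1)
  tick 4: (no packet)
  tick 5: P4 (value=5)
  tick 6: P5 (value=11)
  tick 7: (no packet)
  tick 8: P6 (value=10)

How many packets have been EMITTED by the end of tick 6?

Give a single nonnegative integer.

Answer: 2

Derivation:
Tick 1: [PARSE:P1(v=4,ok=F), VALIDATE:-, TRANSFORM:-, EMIT:-] out:-; in:P1
Tick 2: [PARSE:P2(v=20,ok=F), VALIDATE:P1(v=4,ok=F), TRANSFORM:-, EMIT:-] out:-; in:P2
Tick 3: [PARSE:P3(v=1,ok=F), VALIDATE:P2(v=20,ok=F), TRANSFORM:P1(v=0,ok=F), EMIT:-] out:-; in:P3
Tick 4: [PARSE:-, VALIDATE:P3(v=1,ok=T), TRANSFORM:P2(v=0,ok=F), EMIT:P1(v=0,ok=F)] out:-; in:-
Tick 5: [PARSE:P4(v=5,ok=F), VALIDATE:-, TRANSFORM:P3(v=3,ok=T), EMIT:P2(v=0,ok=F)] out:P1(v=0); in:P4
Tick 6: [PARSE:P5(v=11,ok=F), VALIDATE:P4(v=5,ok=F), TRANSFORM:-, EMIT:P3(v=3,ok=T)] out:P2(v=0); in:P5
Emitted by tick 6: ['P1', 'P2']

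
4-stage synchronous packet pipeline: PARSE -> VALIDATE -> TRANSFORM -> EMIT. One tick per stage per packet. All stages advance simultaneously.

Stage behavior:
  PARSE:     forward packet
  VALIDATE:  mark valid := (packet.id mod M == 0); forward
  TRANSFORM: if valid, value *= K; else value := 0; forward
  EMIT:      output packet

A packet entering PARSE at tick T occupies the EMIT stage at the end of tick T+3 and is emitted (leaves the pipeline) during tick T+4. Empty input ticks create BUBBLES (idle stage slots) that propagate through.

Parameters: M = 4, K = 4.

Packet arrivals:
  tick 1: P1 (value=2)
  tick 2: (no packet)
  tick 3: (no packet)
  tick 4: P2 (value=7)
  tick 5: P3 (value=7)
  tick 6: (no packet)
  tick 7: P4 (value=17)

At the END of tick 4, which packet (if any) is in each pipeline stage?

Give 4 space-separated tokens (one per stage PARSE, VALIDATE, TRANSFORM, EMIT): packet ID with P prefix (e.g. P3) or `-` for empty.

Answer: P2 - - P1

Derivation:
Tick 1: [PARSE:P1(v=2,ok=F), VALIDATE:-, TRANSFORM:-, EMIT:-] out:-; in:P1
Tick 2: [PARSE:-, VALIDATE:P1(v=2,ok=F), TRANSFORM:-, EMIT:-] out:-; in:-
Tick 3: [PARSE:-, VALIDATE:-, TRANSFORM:P1(v=0,ok=F), EMIT:-] out:-; in:-
Tick 4: [PARSE:P2(v=7,ok=F), VALIDATE:-, TRANSFORM:-, EMIT:P1(v=0,ok=F)] out:-; in:P2
At end of tick 4: ['P2', '-', '-', 'P1']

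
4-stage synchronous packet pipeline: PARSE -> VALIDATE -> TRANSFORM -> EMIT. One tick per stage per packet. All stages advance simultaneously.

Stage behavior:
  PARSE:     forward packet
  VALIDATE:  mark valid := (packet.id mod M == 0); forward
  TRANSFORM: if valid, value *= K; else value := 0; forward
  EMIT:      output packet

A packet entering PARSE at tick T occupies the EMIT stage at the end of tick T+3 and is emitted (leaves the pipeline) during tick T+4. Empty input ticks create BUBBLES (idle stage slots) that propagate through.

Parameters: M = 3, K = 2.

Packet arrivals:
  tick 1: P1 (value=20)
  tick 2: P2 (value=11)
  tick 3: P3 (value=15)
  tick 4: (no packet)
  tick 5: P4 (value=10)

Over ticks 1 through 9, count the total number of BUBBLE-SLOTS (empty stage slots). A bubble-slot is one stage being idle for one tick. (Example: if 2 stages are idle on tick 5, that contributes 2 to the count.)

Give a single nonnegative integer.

Tick 1: [PARSE:P1(v=20,ok=F), VALIDATE:-, TRANSFORM:-, EMIT:-] out:-; bubbles=3
Tick 2: [PARSE:P2(v=11,ok=F), VALIDATE:P1(v=20,ok=F), TRANSFORM:-, EMIT:-] out:-; bubbles=2
Tick 3: [PARSE:P3(v=15,ok=F), VALIDATE:P2(v=11,ok=F), TRANSFORM:P1(v=0,ok=F), EMIT:-] out:-; bubbles=1
Tick 4: [PARSE:-, VALIDATE:P3(v=15,ok=T), TRANSFORM:P2(v=0,ok=F), EMIT:P1(v=0,ok=F)] out:-; bubbles=1
Tick 5: [PARSE:P4(v=10,ok=F), VALIDATE:-, TRANSFORM:P3(v=30,ok=T), EMIT:P2(v=0,ok=F)] out:P1(v=0); bubbles=1
Tick 6: [PARSE:-, VALIDATE:P4(v=10,ok=F), TRANSFORM:-, EMIT:P3(v=30,ok=T)] out:P2(v=0); bubbles=2
Tick 7: [PARSE:-, VALIDATE:-, TRANSFORM:P4(v=0,ok=F), EMIT:-] out:P3(v=30); bubbles=3
Tick 8: [PARSE:-, VALIDATE:-, TRANSFORM:-, EMIT:P4(v=0,ok=F)] out:-; bubbles=3
Tick 9: [PARSE:-, VALIDATE:-, TRANSFORM:-, EMIT:-] out:P4(v=0); bubbles=4
Total bubble-slots: 20

Answer: 20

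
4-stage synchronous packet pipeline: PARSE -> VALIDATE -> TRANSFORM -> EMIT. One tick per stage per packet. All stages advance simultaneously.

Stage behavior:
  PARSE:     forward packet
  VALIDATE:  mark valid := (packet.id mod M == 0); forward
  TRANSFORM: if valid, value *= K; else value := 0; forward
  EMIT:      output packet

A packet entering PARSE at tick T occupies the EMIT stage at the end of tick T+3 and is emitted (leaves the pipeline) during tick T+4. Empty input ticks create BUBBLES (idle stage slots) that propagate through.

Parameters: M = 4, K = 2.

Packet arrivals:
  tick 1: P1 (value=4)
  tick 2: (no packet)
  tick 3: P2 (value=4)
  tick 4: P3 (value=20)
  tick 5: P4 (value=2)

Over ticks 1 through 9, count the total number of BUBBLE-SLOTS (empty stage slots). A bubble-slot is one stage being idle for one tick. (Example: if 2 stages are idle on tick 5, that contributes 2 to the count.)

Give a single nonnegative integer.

Tick 1: [PARSE:P1(v=4,ok=F), VALIDATE:-, TRANSFORM:-, EMIT:-] out:-; bubbles=3
Tick 2: [PARSE:-, VALIDATE:P1(v=4,ok=F), TRANSFORM:-, EMIT:-] out:-; bubbles=3
Tick 3: [PARSE:P2(v=4,ok=F), VALIDATE:-, TRANSFORM:P1(v=0,ok=F), EMIT:-] out:-; bubbles=2
Tick 4: [PARSE:P3(v=20,ok=F), VALIDATE:P2(v=4,ok=F), TRANSFORM:-, EMIT:P1(v=0,ok=F)] out:-; bubbles=1
Tick 5: [PARSE:P4(v=2,ok=F), VALIDATE:P3(v=20,ok=F), TRANSFORM:P2(v=0,ok=F), EMIT:-] out:P1(v=0); bubbles=1
Tick 6: [PARSE:-, VALIDATE:P4(v=2,ok=T), TRANSFORM:P3(v=0,ok=F), EMIT:P2(v=0,ok=F)] out:-; bubbles=1
Tick 7: [PARSE:-, VALIDATE:-, TRANSFORM:P4(v=4,ok=T), EMIT:P3(v=0,ok=F)] out:P2(v=0); bubbles=2
Tick 8: [PARSE:-, VALIDATE:-, TRANSFORM:-, EMIT:P4(v=4,ok=T)] out:P3(v=0); bubbles=3
Tick 9: [PARSE:-, VALIDATE:-, TRANSFORM:-, EMIT:-] out:P4(v=4); bubbles=4
Total bubble-slots: 20

Answer: 20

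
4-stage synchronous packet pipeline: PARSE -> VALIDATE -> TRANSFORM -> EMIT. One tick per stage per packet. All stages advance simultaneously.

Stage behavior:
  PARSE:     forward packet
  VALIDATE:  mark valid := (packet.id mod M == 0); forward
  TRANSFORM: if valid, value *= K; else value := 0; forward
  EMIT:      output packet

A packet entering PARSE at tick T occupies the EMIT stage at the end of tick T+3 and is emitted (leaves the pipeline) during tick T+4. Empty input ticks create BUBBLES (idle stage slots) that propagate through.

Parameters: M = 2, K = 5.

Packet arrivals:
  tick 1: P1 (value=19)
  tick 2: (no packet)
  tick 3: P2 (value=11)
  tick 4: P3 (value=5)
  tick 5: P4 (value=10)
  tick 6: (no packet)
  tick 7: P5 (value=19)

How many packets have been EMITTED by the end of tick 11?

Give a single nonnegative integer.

Tick 1: [PARSE:P1(v=19,ok=F), VALIDATE:-, TRANSFORM:-, EMIT:-] out:-; in:P1
Tick 2: [PARSE:-, VALIDATE:P1(v=19,ok=F), TRANSFORM:-, EMIT:-] out:-; in:-
Tick 3: [PARSE:P2(v=11,ok=F), VALIDATE:-, TRANSFORM:P1(v=0,ok=F), EMIT:-] out:-; in:P2
Tick 4: [PARSE:P3(v=5,ok=F), VALIDATE:P2(v=11,ok=T), TRANSFORM:-, EMIT:P1(v=0,ok=F)] out:-; in:P3
Tick 5: [PARSE:P4(v=10,ok=F), VALIDATE:P3(v=5,ok=F), TRANSFORM:P2(v=55,ok=T), EMIT:-] out:P1(v=0); in:P4
Tick 6: [PARSE:-, VALIDATE:P4(v=10,ok=T), TRANSFORM:P3(v=0,ok=F), EMIT:P2(v=55,ok=T)] out:-; in:-
Tick 7: [PARSE:P5(v=19,ok=F), VALIDATE:-, TRANSFORM:P4(v=50,ok=T), EMIT:P3(v=0,ok=F)] out:P2(v=55); in:P5
Tick 8: [PARSE:-, VALIDATE:P5(v=19,ok=F), TRANSFORM:-, EMIT:P4(v=50,ok=T)] out:P3(v=0); in:-
Tick 9: [PARSE:-, VALIDATE:-, TRANSFORM:P5(v=0,ok=F), EMIT:-] out:P4(v=50); in:-
Tick 10: [PARSE:-, VALIDATE:-, TRANSFORM:-, EMIT:P5(v=0,ok=F)] out:-; in:-
Tick 11: [PARSE:-, VALIDATE:-, TRANSFORM:-, EMIT:-] out:P5(v=0); in:-
Emitted by tick 11: ['P1', 'P2', 'P3', 'P4', 'P5']

Answer: 5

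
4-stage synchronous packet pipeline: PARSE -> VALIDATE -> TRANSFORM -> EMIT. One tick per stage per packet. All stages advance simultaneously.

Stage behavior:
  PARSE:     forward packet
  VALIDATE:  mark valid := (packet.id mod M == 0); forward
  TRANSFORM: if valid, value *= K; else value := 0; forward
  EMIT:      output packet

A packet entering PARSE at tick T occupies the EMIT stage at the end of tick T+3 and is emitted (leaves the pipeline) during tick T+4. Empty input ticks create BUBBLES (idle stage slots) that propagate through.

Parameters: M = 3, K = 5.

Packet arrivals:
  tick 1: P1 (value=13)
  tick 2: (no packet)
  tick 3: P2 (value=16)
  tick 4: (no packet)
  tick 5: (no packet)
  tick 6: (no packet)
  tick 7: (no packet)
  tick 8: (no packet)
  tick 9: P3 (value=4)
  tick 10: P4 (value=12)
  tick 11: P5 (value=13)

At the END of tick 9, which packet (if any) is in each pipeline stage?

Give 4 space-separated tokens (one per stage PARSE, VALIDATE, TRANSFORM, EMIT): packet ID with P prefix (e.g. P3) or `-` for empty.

Tick 1: [PARSE:P1(v=13,ok=F), VALIDATE:-, TRANSFORM:-, EMIT:-] out:-; in:P1
Tick 2: [PARSE:-, VALIDATE:P1(v=13,ok=F), TRANSFORM:-, EMIT:-] out:-; in:-
Tick 3: [PARSE:P2(v=16,ok=F), VALIDATE:-, TRANSFORM:P1(v=0,ok=F), EMIT:-] out:-; in:P2
Tick 4: [PARSE:-, VALIDATE:P2(v=16,ok=F), TRANSFORM:-, EMIT:P1(v=0,ok=F)] out:-; in:-
Tick 5: [PARSE:-, VALIDATE:-, TRANSFORM:P2(v=0,ok=F), EMIT:-] out:P1(v=0); in:-
Tick 6: [PARSE:-, VALIDATE:-, TRANSFORM:-, EMIT:P2(v=0,ok=F)] out:-; in:-
Tick 7: [PARSE:-, VALIDATE:-, TRANSFORM:-, EMIT:-] out:P2(v=0); in:-
Tick 8: [PARSE:-, VALIDATE:-, TRANSFORM:-, EMIT:-] out:-; in:-
Tick 9: [PARSE:P3(v=4,ok=F), VALIDATE:-, TRANSFORM:-, EMIT:-] out:-; in:P3
At end of tick 9: ['P3', '-', '-', '-']

Answer: P3 - - -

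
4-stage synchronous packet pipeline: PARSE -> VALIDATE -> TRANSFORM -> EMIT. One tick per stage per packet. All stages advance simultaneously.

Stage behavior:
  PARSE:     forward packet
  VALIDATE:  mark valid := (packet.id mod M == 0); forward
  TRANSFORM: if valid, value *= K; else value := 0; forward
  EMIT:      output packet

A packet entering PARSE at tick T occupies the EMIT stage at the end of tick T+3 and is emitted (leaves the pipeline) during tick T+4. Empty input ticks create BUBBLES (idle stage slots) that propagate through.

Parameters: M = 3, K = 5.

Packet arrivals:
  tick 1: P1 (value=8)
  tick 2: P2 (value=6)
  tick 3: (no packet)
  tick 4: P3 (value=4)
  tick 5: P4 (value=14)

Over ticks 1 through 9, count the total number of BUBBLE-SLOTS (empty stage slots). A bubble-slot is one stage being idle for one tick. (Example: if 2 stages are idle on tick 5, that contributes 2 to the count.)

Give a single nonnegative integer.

Answer: 20

Derivation:
Tick 1: [PARSE:P1(v=8,ok=F), VALIDATE:-, TRANSFORM:-, EMIT:-] out:-; bubbles=3
Tick 2: [PARSE:P2(v=6,ok=F), VALIDATE:P1(v=8,ok=F), TRANSFORM:-, EMIT:-] out:-; bubbles=2
Tick 3: [PARSE:-, VALIDATE:P2(v=6,ok=F), TRANSFORM:P1(v=0,ok=F), EMIT:-] out:-; bubbles=2
Tick 4: [PARSE:P3(v=4,ok=F), VALIDATE:-, TRANSFORM:P2(v=0,ok=F), EMIT:P1(v=0,ok=F)] out:-; bubbles=1
Tick 5: [PARSE:P4(v=14,ok=F), VALIDATE:P3(v=4,ok=T), TRANSFORM:-, EMIT:P2(v=0,ok=F)] out:P1(v=0); bubbles=1
Tick 6: [PARSE:-, VALIDATE:P4(v=14,ok=F), TRANSFORM:P3(v=20,ok=T), EMIT:-] out:P2(v=0); bubbles=2
Tick 7: [PARSE:-, VALIDATE:-, TRANSFORM:P4(v=0,ok=F), EMIT:P3(v=20,ok=T)] out:-; bubbles=2
Tick 8: [PARSE:-, VALIDATE:-, TRANSFORM:-, EMIT:P4(v=0,ok=F)] out:P3(v=20); bubbles=3
Tick 9: [PARSE:-, VALIDATE:-, TRANSFORM:-, EMIT:-] out:P4(v=0); bubbles=4
Total bubble-slots: 20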